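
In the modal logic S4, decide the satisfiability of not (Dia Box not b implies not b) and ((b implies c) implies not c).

Satisfiable

1. not (Dia Box not b implies not b) and ((b implies c) implies not c), u
2. not (Dia Box not b implies not b), u   [and-rule on 1]
3. (b implies c) implies not c, u   [and-rule on 1]
4. Dia Box not b, u   [neg-implies-rule on 2]
5. b, u   [neg-implies-rule on 2]
6. not c, u   [implies-rule on 3 (branches; this branch)]
7. Box not b, v   [Dia-rule on 4: fresh world v, uRv]
8. not b, v   [Box-rule on 7 via vRv]
Accessibility: uRu, uRv, vRv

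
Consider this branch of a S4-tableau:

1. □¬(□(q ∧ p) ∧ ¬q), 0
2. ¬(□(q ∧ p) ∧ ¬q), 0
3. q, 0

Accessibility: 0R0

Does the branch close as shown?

No, open

No world carries both an atom and its negation.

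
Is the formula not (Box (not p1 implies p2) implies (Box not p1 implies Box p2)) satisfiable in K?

Unsatisfiable (every branch closes)

1. not (Box (not p1 implies p2) implies (Box not p1 implies Box p2)), u
2. Box (not p1 implies p2), u
3. not (Box not p1 implies Box p2), u
4. Box not p1, u
5. not Box p2, u
6. not p2, v
7. not p1 implies p2, v
8. not p1, v
9. p2, v
Accessibility: uRv
Branch closes: p2 and not p2 both at v.
Every branch closes; the branch above is one of them.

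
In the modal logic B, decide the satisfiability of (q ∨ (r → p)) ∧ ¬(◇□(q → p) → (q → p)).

No, unsatisfiable

1. (q ∨ (r → p)) ∧ ¬(◇□(q → p) → (q → p)), u
2. q ∨ (r → p), u
3. ¬(◇□(q → p) → (q → p)), u
4. ◇□(q → p), u
5. ¬(q → p), u
6. q, u
7. ¬p, u
8. r → p, u
9. ¬r, u
10. □(q → p), v
11. q → p, u
12. q → p, v
13. p, u
Accessibility: uRu, uRv, vRu, vRv
Branch closes: p and ¬p both at u.
Every branch closes; the branch above is one of them.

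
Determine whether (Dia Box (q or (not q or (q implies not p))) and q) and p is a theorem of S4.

Tableau for the negation not ((Dia Box (q or (not q or (q implies not p))) and q) and p):
1. not ((Dia Box (q or (not q or (q implies not p))) and q) and p), 0
2. not p, 0
Accessibility: 0R0
The negation has an open branch (countermodel exists).

Invalid (countermodel exists)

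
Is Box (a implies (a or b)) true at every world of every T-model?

Yes, valid

Tableau for the negation not Box (a implies (a or b)):
1. not Box (a implies (a or b)), w0
2. not (a implies (a or b)), w1
3. a, w1
4. not (a or b), w1
5. not a, w1
6. not b, w1
Accessibility: w0Rw0, w0Rw1, w1Rw1
Branch closes: a and not a both at w1.
Every branch of the negation's tableau closes; the branch above is one of them.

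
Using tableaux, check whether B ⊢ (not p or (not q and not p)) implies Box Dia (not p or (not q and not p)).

Tableau for the negation not ((not p or (not q and not p)) implies Box Dia (not p or (not q and not p))):
1. not ((not p or (not q and not p)) implies Box Dia (not p or (not q and not p))), 0
2. not p or (not q and not p), 0
3. not Box Dia (not p or (not q and not p)), 0
4. not q and not p, 0
5. not q, 0
6. not p, 0
7. not Dia (not p or (not q and not p)), 1
8. not (not p or (not q and not p)), 0
9. p, 0
10. not (not q and not p), 0
Accessibility: 0R0, 0R1, 1R0, 1R1
Branch closes: p and not p both at 0.
All branches of the negation close; one closing branch shown above.

Yes, valid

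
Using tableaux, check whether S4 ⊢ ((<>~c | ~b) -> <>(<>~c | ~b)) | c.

Tableau for the negation ~(((<>~c | ~b) -> <>(<>~c | ~b)) | c):
1. ~(((<>~c | ~b) -> <>(<>~c | ~b)) | c), w0
2. ~((<>~c | ~b) -> <>(<>~c | ~b)), w0
3. ~c, w0
4. <>~c | ~b, w0
5. ~<>(<>~c | ~b), w0
6. ~(<>~c | ~b), w0
7. ~<>~c, w0
8. b, w0
9. c, w0
Accessibility: w0Rw0
Branch closes: c and ~c both at w0.
Every branch of the negation's tableau closes; the branch above is one of them.

Valid in S4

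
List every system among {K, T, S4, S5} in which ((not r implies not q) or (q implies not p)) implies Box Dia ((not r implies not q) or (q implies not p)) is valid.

S5-tableau for the negation not (((not r implies not q) or (q implies not p)) implies Box Dia ((not r implies not q) or (q implies not p))):
1. not (((not r implies not q) or (q implies not p)) implies Box Dia ((not r implies not q) or (q implies not p))), u
2. (not r implies not q) or (q implies not p), u   [neg-implies-rule on 1]
3. not Box Dia ((not r implies not q) or (q implies not p)), u   [neg-implies-rule on 1]
4. q implies not p, u   [or-rule on 2 (branches; this branch)]
5. not p, u   [implies-rule on 4 (branches; this branch)]
6. not Dia ((not r implies not q) or (q implies not p)), v   [neg-Box-rule on 3: fresh world v, uRv]
7. not ((not r implies not q) or (q implies not p)), u   [neg-Dia-rule on 6 via vRu]
8. not (not r implies not q), u   [neg-or-rule on 7]
9. not (q implies not p), u   [neg-or-rule on 7]
10. not r, u   [neg-implies-rule on 8]
11. q, u   [neg-implies-rule on 8]
12. p, u   [neg-implies-rule on 9]
Accessibility: uRu, uRv, vRu, vRv
Branch closes: p and not p both at u.
Every branch closes (one shown): valid in S5.
S4-tableau for the negation not (((not r implies not q) or (q implies not p)) implies Box Dia ((not r implies not q) or (q implies not p))):
1. not (((not r implies not q) or (q implies not p)) implies Box Dia ((not r implies not q) or (q implies not p))), u
2. (not r implies not q) or (q implies not p), u   [neg-implies-rule on 1]
3. not Box Dia ((not r implies not q) or (q implies not p)), u   [neg-implies-rule on 1]
4. q implies not p, u   [or-rule on 2 (branches; this branch)]
5. not p, u   [implies-rule on 4 (branches; this branch)]
6. not Dia ((not r implies not q) or (q implies not p)), v   [neg-Box-rule on 3: fresh world v, uRv]
7. not ((not r implies not q) or (q implies not p)), v   [neg-Dia-rule on 6 via vRv]
8. not (not r implies not q), v   [neg-or-rule on 7]
9. not (q implies not p), v   [neg-or-rule on 7]
10. not r, v   [neg-implies-rule on 8]
11. q, v   [neg-implies-rule on 8]
12. p, v   [neg-implies-rule on 9]
Accessibility: uRu, uRv, vRv
Complete open branch: countermodel on an S4-frame, so not valid in S4, nor in K, T (the same frame is also a K-frame and a T-frame).

S5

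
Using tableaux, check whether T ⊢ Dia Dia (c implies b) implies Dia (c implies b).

Not valid

Tableau for the negation not (Dia Dia (c implies b) implies Dia (c implies b)):
1. not (Dia Dia (c implies b) implies Dia (c implies b)), w0
2. Dia Dia (c implies b), w0
3. not Dia (c implies b), w0
4. not (c implies b), w0
5. c, w0
6. not b, w0
7. Dia (c implies b), w1
8. not (c implies b), w1
9. c, w1
10. not b, w1
11. c implies b, w2
12. b, w2
Accessibility: w0Rw0, w0Rw1, w1Rw1, w1Rw2, w2Rw2
The negation has an open branch (countermodel exists).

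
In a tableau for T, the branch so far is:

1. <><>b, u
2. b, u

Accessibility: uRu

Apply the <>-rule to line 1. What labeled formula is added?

a fresh world v with uRv, and <>b at v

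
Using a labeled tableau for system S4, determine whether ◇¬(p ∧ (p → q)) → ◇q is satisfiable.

1. ◇¬(p ∧ (p → q)) → ◇q, u
2. ◇q, u   [→-rule on 1 (branches; this branch)]
3. q, v   [◇-rule on 2: fresh world v, uRv]
Accessibility: uRu, uRv, vRv

Yes, satisfiable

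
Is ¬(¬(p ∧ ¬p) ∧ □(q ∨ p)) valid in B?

Tableau for the negation ¬(p ∧ ¬p) ∧ □(q ∨ p):
1. ¬(p ∧ ¬p) ∧ □(q ∨ p), 0
2. ¬(p ∧ ¬p), 0
3. □(q ∨ p), 0
4. q ∨ p, 0
5. p, 0
Accessibility: 0R0
The negation has an open branch (countermodel exists).

Not valid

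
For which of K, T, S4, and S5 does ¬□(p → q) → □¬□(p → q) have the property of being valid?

S5

S4-tableau for the negation ¬(¬□(p → q) → □¬□(p → q)):
1. ¬(¬□(p → q) → □¬□(p → q)), u
2. ¬□(p → q), u   [¬→-rule on 1]
3. ¬□¬□(p → q), u   [¬→-rule on 1]
4. ¬(p → q), v   [¬□-rule on 2: fresh world v, uRv]
5. p, v   [¬→-rule on 4]
6. ¬q, v   [¬→-rule on 4]
7. □(p → q), w   [¬□-rule on 3: fresh world w, uRw]
8. p → q, w   [□-rule on 7 via wRw]
9. q, w   [→-rule on 8 (branches; this branch)]
Accessibility: uRu, uRv, uRw, vRv, wRw
Complete open branch: countermodel on an S4-frame, so not valid in S4, nor in K, T (the same frame is also a K-frame and a T-frame).
S5-tableau for the negation ¬(¬□(p → q) → □¬□(p → q)):
1. ¬(¬□(p → q) → □¬□(p → q)), u
2. ¬□(p → q), u   [¬→-rule on 1]
3. ¬□¬□(p → q), u   [¬→-rule on 1]
4. ¬(p → q), v   [¬□-rule on 2: fresh world v, uRv]
5. p, v   [¬→-rule on 4]
6. ¬q, v   [¬→-rule on 4]
7. □(p → q), w   [¬□-rule on 3: fresh world w, uRw]
8. p → q, u   [□-rule on 7 via wRu]
9. p → q, v   [□-rule on 7 via wRv]
10. p → q, w   [□-rule on 7 via wRw]
11. q, u   [→-rule on 8 (branches; this branch)]
12. q, v   [→-rule on 9 (branches; this branch)]
Accessibility: uRu, uRv, uRw, vRu, vRv, vRw, wRu, wRv, wRw
Branch closes: q and ¬q both at v.
Every branch closes (one shown): valid in S5.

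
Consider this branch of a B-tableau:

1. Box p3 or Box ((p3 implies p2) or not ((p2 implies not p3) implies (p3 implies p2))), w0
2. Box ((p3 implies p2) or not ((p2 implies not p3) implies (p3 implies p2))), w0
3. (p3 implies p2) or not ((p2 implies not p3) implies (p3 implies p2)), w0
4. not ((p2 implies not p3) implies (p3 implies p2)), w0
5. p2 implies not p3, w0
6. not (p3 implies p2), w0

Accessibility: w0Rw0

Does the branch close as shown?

No atom appears with both signs at the same world.

Open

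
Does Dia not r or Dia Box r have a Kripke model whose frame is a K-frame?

Satisfiable (open branch found)

1. Dia not r or Dia Box r, w0
2. Dia Box r, w0
3. Box r, w1
Accessibility: w0Rw1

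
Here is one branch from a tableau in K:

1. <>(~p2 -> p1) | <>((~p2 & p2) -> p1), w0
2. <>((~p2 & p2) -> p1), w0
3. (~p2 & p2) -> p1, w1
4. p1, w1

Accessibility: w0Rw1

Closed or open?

There is no literal clash: for every atom and world, at most one sign appears.

No, open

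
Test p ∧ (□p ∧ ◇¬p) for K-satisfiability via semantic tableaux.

Unsatisfiable

1. p ∧ (□p ∧ ◇¬p), 0
2. p, 0   [∧-rule on 1]
3. □p ∧ ◇¬p, 0   [∧-rule on 1]
4. □p, 0   [∧-rule on 3]
5. ◇¬p, 0   [∧-rule on 3]
6. ¬p, 1   [◇-rule on 5: fresh world 1, 0R1]
7. p, 1   [□-rule on 4 via 0R1]
Accessibility: 0R1
Branch closes: p and ¬p both at 1.
(One branch shown.) All branches close.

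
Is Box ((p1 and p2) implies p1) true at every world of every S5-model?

Tableau for the negation not Box ((p1 and p2) implies p1):
1. not Box ((p1 and p2) implies p1), 0
2. not ((p1 and p2) implies p1), 1
3. p1 and p2, 1
4. not p1, 1
5. p1, 1
6. p2, 1
Accessibility: 0R0, 0R1, 1R0, 1R1
Branch closes: p1 and not p1 both at 1.
Every branch of the negation's tableau closes; the branch above is one of them.

Yes, valid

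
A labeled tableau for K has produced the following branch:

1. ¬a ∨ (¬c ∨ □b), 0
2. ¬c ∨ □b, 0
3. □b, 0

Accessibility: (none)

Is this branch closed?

Open

No world carries both an atom and its negation.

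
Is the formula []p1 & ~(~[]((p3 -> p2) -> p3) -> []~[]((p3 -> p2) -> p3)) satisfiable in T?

1. []p1 & ~(~[]((p3 -> p2) -> p3) -> []~[]((p3 -> p2) -> p3)), u
2. []p1, u
3. ~(~[]((p3 -> p2) -> p3) -> []~[]((p3 -> p2) -> p3)), u
4. ~[]((p3 -> p2) -> p3), u
5. ~[]~[]((p3 -> p2) -> p3), u
6. p1, u
7. ~((p3 -> p2) -> p3), v
8. p3 -> p2, v
9. ~p3, v
10. p1, v
11. p2, v
12. []((p3 -> p2) -> p3), w
13. p1, w
14. (p3 -> p2) -> p3, w
15. p3, w
Accessibility: uRu, uRv, uRw, vRv, wRw

Satisfiable (open branch found)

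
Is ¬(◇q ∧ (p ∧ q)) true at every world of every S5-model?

Tableau for the negation ◇q ∧ (p ∧ q):
1. ◇q ∧ (p ∧ q), u
2. ◇q, u
3. p ∧ q, u
4. p, u
5. q, u
6. q, v
Accessibility: uRu, uRv, vRu, vRv
The negation has an open branch (countermodel exists).

No, not valid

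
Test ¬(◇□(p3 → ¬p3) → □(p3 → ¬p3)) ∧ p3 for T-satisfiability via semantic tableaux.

Satisfiable

1. ¬(◇□(p3 → ¬p3) → □(p3 → ¬p3)) ∧ p3, 0
2. ¬(◇□(p3 → ¬p3) → □(p3 → ¬p3)), 0   [∧-rule on 1]
3. p3, 0   [∧-rule on 1]
4. ◇□(p3 → ¬p3), 0   [¬→-rule on 2]
5. ¬□(p3 → ¬p3), 0   [¬→-rule on 2]
6. □(p3 → ¬p3), 1   [◇-rule on 4: fresh world 1, 0R1]
7. p3 → ¬p3, 1   [□-rule on 6 via 1R1]
8. ¬p3, 1   [→-rule on 7 (branches; this branch)]
9. ¬(p3 → ¬p3), 2   [¬□-rule on 5: fresh world 2, 0R2]
10. p3, 2   [¬→-rule on 9]
Accessibility: 0R0, 0R1, 0R2, 1R1, 2R2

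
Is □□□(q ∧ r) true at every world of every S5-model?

Invalid (countermodel exists)

Tableau for the negation ¬□□□(q ∧ r):
1. ¬□□□(q ∧ r), w0
2. ¬□□(q ∧ r), w1
3. ¬□(q ∧ r), w2
4. ¬(q ∧ r), w3
5. ¬r, w3
Accessibility: w0Rw0, w0Rw1, w0Rw2, w0Rw3, w1Rw0, w1Rw1, w1Rw2, w1Rw3, w2Rw0, w2Rw1, w2Rw2, w2Rw3, w3Rw0, w3Rw1, w3Rw2, w3Rw3
The negation has an open branch (countermodel exists).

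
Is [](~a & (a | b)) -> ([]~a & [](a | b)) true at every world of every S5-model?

Yes, valid

Tableau for the negation ~([](~a & (a | b)) -> ([]~a & [](a | b))):
1. ~([](~a & (a | b)) -> ([]~a & [](a | b))), w0
2. [](~a & (a | b)), w0   [~->-rule on 1]
3. ~([]~a & [](a | b)), w0   [~->-rule on 1]
4. ~a & (a | b), w0   [[]-rule on 2 via w0Rw0]
5. ~a, w0   [&-rule on 4]
6. a | b, w0   [&-rule on 4]
7. ~[](a | b), w0   [~&-rule on 3 (branches; this branch)]
8. b, w0   [|-rule on 6 (branches; this branch)]
9. ~(a | b), w1   [~[]-rule on 7: fresh world w1, w0Rw1]
10. ~a, w1   [~|-rule on 9]
11. ~b, w1   [~|-rule on 9]
12. ~a & (a | b), w1   [[]-rule on 2 via w0Rw1]
13. a | b, w1   [&-rule on 12]
14. b, w1   [|-rule on 13 (branches; this branch)]
Accessibility: w0Rw0, w0Rw1, w1Rw0, w1Rw1
Branch closes: b and ~b both at w1.
All branches of the negation close; one closing branch shown above.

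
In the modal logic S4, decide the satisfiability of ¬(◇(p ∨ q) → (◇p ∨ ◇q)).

Unsatisfiable (every branch closes)

1. ¬(◇(p ∨ q) → (◇p ∨ ◇q)), w0
2. ◇(p ∨ q), w0
3. ¬(◇p ∨ ◇q), w0
4. ¬◇p, w0
5. ¬◇q, w0
6. ¬p, w0
7. ¬q, w0
8. p ∨ q, w1
9. ¬p, w1
10. ¬q, w1
11. q, w1
Accessibility: w0Rw0, w0Rw1, w1Rw1
Branch closes: q and ¬q both at w1.
Every branch closes; the branch above is one of them.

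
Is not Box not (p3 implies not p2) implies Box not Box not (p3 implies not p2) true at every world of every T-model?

Tableau for the negation not (not Box not (p3 implies not p2) implies Box not Box not (p3 implies not p2)):
1. not (not Box not (p3 implies not p2) implies Box not Box not (p3 implies not p2)), w0
2. not Box not (p3 implies not p2), w0
3. not Box not Box not (p3 implies not p2), w0
4. p3 implies not p2, w1
5. not p2, w1
6. Box not (p3 implies not p2), w2
7. not (p3 implies not p2), w2
8. p3, w2
9. p2, w2
Accessibility: w0Rw0, w0Rw1, w0Rw2, w1Rw1, w2Rw2
The negation has an open branch (countermodel exists).

Not valid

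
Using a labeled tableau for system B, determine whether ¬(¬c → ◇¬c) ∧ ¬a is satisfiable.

No, unsatisfiable

1. ¬(¬c → ◇¬c) ∧ ¬a, w0
2. ¬(¬c → ◇¬c), w0   [∧-rule on 1]
3. ¬a, w0   [∧-rule on 1]
4. ¬c, w0   [¬→-rule on 2]
5. ¬◇¬c, w0   [¬→-rule on 2]
6. c, w0   [¬◇-rule on 5 via w0Rw0]
Accessibility: w0Rw0
Branch closes: c and ¬c both at w0.
(One branch shown.) All branches close.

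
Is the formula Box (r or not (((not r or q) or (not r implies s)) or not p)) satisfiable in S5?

1. Box (r or not (((not r or q) or (not r implies s)) or not p)), w0
2. r or not (((not r or q) or (not r implies s)) or not p), w0   [Box-rule on 1 via w0Rw0]
3. r, w0   [or-rule on 2 (branches; this branch)]
Accessibility: w0Rw0

Satisfiable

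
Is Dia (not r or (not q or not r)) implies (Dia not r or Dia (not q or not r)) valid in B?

Tableau for the negation not (Dia (not r or (not q or not r)) implies (Dia not r or Dia (not q or not r))):
1. not (Dia (not r or (not q or not r)) implies (Dia not r or Dia (not q or not r))), w0
2. Dia (not r or (not q or not r)), w0
3. not (Dia not r or Dia (not q or not r)), w0
4. not Dia not r, w0
5. not Dia (not q or not r), w0
6. r, w0
7. not (not q or not r), w0
8. q, w0
9. not r or (not q or not r), w1
10. r, w1
11. not (not q or not r), w1
12. q, w1
13. not q or not r, w1
14. not r, w1
Accessibility: w0Rw0, w0Rw1, w1Rw0, w1Rw1
Branch closes: r and not r both at w1.
All branches of the negation close; one closing branch shown above.

Yes, valid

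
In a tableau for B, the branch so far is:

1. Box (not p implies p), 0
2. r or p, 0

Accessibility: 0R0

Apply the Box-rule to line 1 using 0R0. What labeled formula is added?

not p implies p, 0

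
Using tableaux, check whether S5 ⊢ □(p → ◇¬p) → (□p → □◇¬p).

Valid in S5

Tableau for the negation ¬(□(p → ◇¬p) → (□p → □◇¬p)):
1. ¬(□(p → ◇¬p) → (□p → □◇¬p)), 0
2. □(p → ◇¬p), 0   [¬→-rule on 1]
3. ¬(□p → □◇¬p), 0   [¬→-rule on 1]
4. □p, 0   [¬→-rule on 3]
5. ¬□◇¬p, 0   [¬→-rule on 3]
6. p → ◇¬p, 0   [□-rule on 2 via 0R0]
7. p, 0   [□-rule on 4 via 0R0]
8. ◇¬p, 0   [→-rule on 6 (branches; this branch)]
9. ¬◇¬p, 1   [¬□-rule on 5: fresh world 1, 0R1]
10. p → ◇¬p, 1   [□-rule on 2 via 0R1]
11. p, 1   [□-rule on 4 via 0R1]
12. ◇¬p, 1   [→-rule on 10 (branches; this branch)]
13. ¬p, 2   [◇-rule on 8: fresh world 2, 0R2]
14. p → ◇¬p, 2   [□-rule on 2 via 0R2]
15. p, 2   [□-rule on 4 via 0R2]
Accessibility: 0R0, 0R1, 0R2, 1R0, 1R1, 1R2, 2R0, 2R1, 2R2
Branch closes: p and ¬p both at 2.
Every branch of the negation's tableau closes; the branch above is one of them.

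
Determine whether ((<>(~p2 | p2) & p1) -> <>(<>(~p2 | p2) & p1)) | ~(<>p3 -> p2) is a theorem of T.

Tableau for the negation ~(((<>(~p2 | p2) & p1) -> <>(<>(~p2 | p2) & p1)) | ~(<>p3 -> p2)):
1. ~(((<>(~p2 | p2) & p1) -> <>(<>(~p2 | p2) & p1)) | ~(<>p3 -> p2)), u
2. ~((<>(~p2 | p2) & p1) -> <>(<>(~p2 | p2) & p1)), u   [~|-rule on 1]
3. <>p3 -> p2, u   [~|-rule on 1]
4. <>(~p2 | p2) & p1, u   [~->-rule on 2]
5. ~<>(<>(~p2 | p2) & p1), u   [~->-rule on 2]
6. <>(~p2 | p2), u   [&-rule on 4]
7. p1, u   [&-rule on 4]
8. ~(<>(~p2 | p2) & p1), u   [~<>-rule on 5 via uRu]
9. ~<>p3, u   [->-rule on 3 (branches; this branch)]
10. ~p3, u   [~<>-rule on 9 via uRu]
11. ~<>(~p2 | p2), u   [~&-rule on 8 (branches; this branch)]
12. ~(~p2 | p2), u   [~<>-rule on 11 via uRu]
13. p2, u   [~|-rule on 12]
14. ~p2, u   [~|-rule on 12]
Accessibility: uRu
Branch closes: p2 and ~p2 both at u.
All branches of the negation close; one closing branch shown above.

Yes, valid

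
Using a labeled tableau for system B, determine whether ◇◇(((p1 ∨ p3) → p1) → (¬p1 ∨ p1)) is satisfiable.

Yes, satisfiable

1. ◇◇(((p1 ∨ p3) → p1) → (¬p1 ∨ p1)), u
2. ◇(((p1 ∨ p3) → p1) → (¬p1 ∨ p1)), v   [◇-rule on 1: fresh world v, uRv]
3. ((p1 ∨ p3) → p1) → (¬p1 ∨ p1), w   [◇-rule on 2: fresh world w, vRw]
4. ¬p1 ∨ p1, w   [→-rule on 3 (branches; this branch)]
5. p1, w   [∨-rule on 4 (branches; this branch)]
Accessibility: uRu, uRv, vRu, vRv, vRw, wRv, wRw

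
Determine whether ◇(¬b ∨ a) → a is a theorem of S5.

Not valid

Tableau for the negation ¬(◇(¬b ∨ a) → a):
1. ¬(◇(¬b ∨ a) → a), 0
2. ◇(¬b ∨ a), 0
3. ¬a, 0
4. ¬b ∨ a, 1
5. a, 1
Accessibility: 0R0, 0R1, 1R0, 1R1
The negation has an open branch (countermodel exists).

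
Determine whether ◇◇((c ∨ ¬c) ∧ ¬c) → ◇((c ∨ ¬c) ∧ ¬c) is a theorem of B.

Tableau for the negation ¬(◇◇((c ∨ ¬c) ∧ ¬c) → ◇((c ∨ ¬c) ∧ ¬c)):
1. ¬(◇◇((c ∨ ¬c) ∧ ¬c) → ◇((c ∨ ¬c) ∧ ¬c)), w0
2. ◇◇((c ∨ ¬c) ∧ ¬c), w0
3. ¬◇((c ∨ ¬c) ∧ ¬c), w0
4. ¬((c ∨ ¬c) ∧ ¬c), w0
5. c, w0
6. ◇((c ∨ ¬c) ∧ ¬c), w1
7. ¬((c ∨ ¬c) ∧ ¬c), w1
8. c, w1
9. (c ∨ ¬c) ∧ ¬c, w2
10. c ∨ ¬c, w2
11. ¬c, w2
Accessibility: w0Rw0, w0Rw1, w1Rw0, w1Rw1, w1Rw2, w2Rw1, w2Rw2
The negation has an open branch (countermodel exists).

Invalid (countermodel exists)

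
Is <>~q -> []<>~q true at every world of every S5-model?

Yes, valid

Tableau for the negation ~(<>~q -> []<>~q):
1. ~(<>~q -> []<>~q), u
2. <>~q, u   [~->-rule on 1]
3. ~[]<>~q, u   [~->-rule on 1]
4. ~q, v   [<>-rule on 2: fresh world v, uRv]
5. ~<>~q, w   [~[]-rule on 3: fresh world w, uRw]
6. q, u   [~<>-rule on 5 via wRu]
7. q, v   [~<>-rule on 5 via wRv]
Accessibility: uRu, uRv, uRw, vRu, vRv, vRw, wRu, wRv, wRw
Branch closes: q and ~q both at v.
Every branch of the negation's tableau closes; the branch above is one of them.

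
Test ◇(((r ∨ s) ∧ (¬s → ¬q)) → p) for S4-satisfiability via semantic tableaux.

Satisfiable (open branch found)

1. ◇(((r ∨ s) ∧ (¬s → ¬q)) → p), w0
2. ((r ∨ s) ∧ (¬s → ¬q)) → p, w1
3. p, w1
Accessibility: w0Rw0, w0Rw1, w1Rw1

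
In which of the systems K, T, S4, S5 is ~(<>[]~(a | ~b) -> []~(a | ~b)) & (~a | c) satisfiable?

S4-tableau for the formula:
1. ~(<>[]~(a | ~b) -> []~(a | ~b)) & (~a | c), 0
2. ~(<>[]~(a | ~b) -> []~(a | ~b)), 0
3. ~a | c, 0
4. <>[]~(a | ~b), 0
5. ~[]~(a | ~b), 0
6. c, 0
7. []~(a | ~b), 1
8. ~(a | ~b), 1
9. ~a, 1
10. b, 1
11. a | ~b, 2
12. ~b, 2
Accessibility: 0R0, 0R1, 0R2, 1R1, 2R2
Complete open branch: satisfiable in S4, hence also in K, T (this S4-model is also a K-model and a T-model).
S5-tableau for the formula:
1. ~(<>[]~(a | ~b) -> []~(a | ~b)) & (~a | c), 0
2. ~(<>[]~(a | ~b) -> []~(a | ~b)), 0
3. ~a | c, 0
4. <>[]~(a | ~b), 0
5. ~[]~(a | ~b), 0
6. c, 0
7. []~(a | ~b), 1
8. ~(a | ~b), 0
9. ~a, 0
10. b, 0
11. ~(a | ~b), 1
12. ~a, 1
13. b, 1
14. a | ~b, 2
15. ~(a | ~b), 2
16. ~a, 2
17. b, 2
18. ~b, 2
Accessibility: 0R0, 0R1, 0R2, 1R0, 1R1, 1R2, 2R0, 2R1, 2R2
Branch closes: b and ~b both at 2.
Every branch closes (one shown): unsatisfiable in S5.

K, T, S4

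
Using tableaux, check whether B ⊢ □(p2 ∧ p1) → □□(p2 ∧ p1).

Tableau for the negation ¬(□(p2 ∧ p1) → □□(p2 ∧ p1)):
1. ¬(□(p2 ∧ p1) → □□(p2 ∧ p1)), w0
2. □(p2 ∧ p1), w0
3. ¬□□(p2 ∧ p1), w0
4. p2 ∧ p1, w0
5. p2, w0
6. p1, w0
7. ¬□(p2 ∧ p1), w1
8. p2 ∧ p1, w1
9. p2, w1
10. p1, w1
11. ¬(p2 ∧ p1), w2
12. ¬p1, w2
Accessibility: w0Rw0, w0Rw1, w1Rw0, w1Rw1, w1Rw2, w2Rw1, w2Rw2
The negation has an open branch (countermodel exists).

No, not valid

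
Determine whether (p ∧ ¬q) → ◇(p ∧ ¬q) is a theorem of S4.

Valid

Tableau for the negation ¬((p ∧ ¬q) → ◇(p ∧ ¬q)):
1. ¬((p ∧ ¬q) → ◇(p ∧ ¬q)), w0
2. p ∧ ¬q, w0   [¬→-rule on 1]
3. ¬◇(p ∧ ¬q), w0   [¬→-rule on 1]
4. p, w0   [∧-rule on 2]
5. ¬q, w0   [∧-rule on 2]
6. ¬(p ∧ ¬q), w0   [¬◇-rule on 3 via w0Rw0]
7. q, w0   [¬∧-rule on 6 (branches; this branch)]
Accessibility: w0Rw0
Branch closes: q and ¬q both at w0.
Every branch of the negation's tableau closes; the branch above is one of them.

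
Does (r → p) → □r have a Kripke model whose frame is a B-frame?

1. (r → p) → □r, 0
2. □r, 0
3. r, 0
Accessibility: 0R0

Satisfiable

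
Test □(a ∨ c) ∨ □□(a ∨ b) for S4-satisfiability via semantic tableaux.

Yes, satisfiable

1. □(a ∨ c) ∨ □□(a ∨ b), w0
2. □□(a ∨ b), w0   [∨-rule on 1 (branches; this branch)]
3. □(a ∨ b), w0   [□-rule on 2 via w0Rw0]
4. a ∨ b, w0   [□-rule on 3 via w0Rw0]
5. b, w0   [∨-rule on 4 (branches; this branch)]
Accessibility: w0Rw0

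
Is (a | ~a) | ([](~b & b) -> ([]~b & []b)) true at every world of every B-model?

Tableau for the negation ~((a | ~a) | ([](~b & b) -> ([]~b & []b))):
1. ~((a | ~a) | ([](~b & b) -> ([]~b & []b))), 0
2. ~(a | ~a), 0
3. ~([](~b & b) -> ([]~b & []b)), 0
4. ~a, 0
5. a, 0
Accessibility: 0R0
Branch closes: a and ~a both at 0.
Every branch of the negation's tableau closes; the branch above is one of them.

Yes, valid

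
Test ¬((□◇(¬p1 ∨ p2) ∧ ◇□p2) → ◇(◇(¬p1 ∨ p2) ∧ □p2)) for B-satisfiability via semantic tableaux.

1. ¬((□◇(¬p1 ∨ p2) ∧ ◇□p2) → ◇(◇(¬p1 ∨ p2) ∧ □p2)), u
2. □◇(¬p1 ∨ p2) ∧ ◇□p2, u
3. ¬◇(◇(¬p1 ∨ p2) ∧ □p2), u
4. □◇(¬p1 ∨ p2), u
5. ◇□p2, u
6. ¬(◇(¬p1 ∨ p2) ∧ □p2), u
7. ◇(¬p1 ∨ p2), u
8. ¬□p2, u
9. □p2, v
10. ¬(◇(¬p1 ∨ p2) ∧ □p2), v
11. ◇(¬p1 ∨ p2), v
12. p2, u
13. p2, v
14. ¬□p2, v
15. ¬p1 ∨ p2, w
16. ¬(◇(¬p1 ∨ p2) ∧ □p2), w
17. ◇(¬p1 ∨ p2), w
18. p2, w
19. ¬□p2, w
20. ¬p2, x
21. ¬(◇(¬p1 ∨ p2) ∧ □p2), x
22. ◇(¬p1 ∨ p2), x
23. ¬□p2, x
24. ¬p1 ∨ p2, y
25. p2, y
26. ¬p2, z
27. p2, z
Accessibility: uRu, uRv, uRw, uRx, vRu, vRv, vRy, vRz, wRu, wRw, xRu, xRx, yRv, yRy, zRv, zRz
Branch closes: p2 and ¬p2 both at z.
Every branch closes; the branch above is one of them.

No, unsatisfiable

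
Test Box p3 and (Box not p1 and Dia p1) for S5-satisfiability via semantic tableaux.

Unsatisfiable

1. Box p3 and (Box not p1 and Dia p1), u
2. Box p3, u
3. Box not p1 and Dia p1, u
4. Box not p1, u
5. Dia p1, u
6. p3, u
7. not p1, u
8. p1, v
9. p3, v
10. not p1, v
Accessibility: uRu, uRv, vRu, vRv
Branch closes: p1 and not p1 both at v.
All branches of the tableau close; one closing branch shown above.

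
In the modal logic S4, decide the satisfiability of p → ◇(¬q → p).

1. p → ◇(¬q → p), u
2. ◇(¬q → p), u
3. ¬q → p, v
4. p, v
Accessibility: uRu, uRv, vRv

Satisfiable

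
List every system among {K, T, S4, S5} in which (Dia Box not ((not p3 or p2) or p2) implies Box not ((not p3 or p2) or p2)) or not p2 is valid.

S5-tableau for the negation not ((Dia Box not ((not p3 or p2) or p2) implies Box not ((not p3 or p2) or p2)) or not p2):
1. not ((Dia Box not ((not p3 or p2) or p2) implies Box not ((not p3 or p2) or p2)) or not p2), w0
2. not (Dia Box not ((not p3 or p2) or p2) implies Box not ((not p3 or p2) or p2)), w0
3. p2, w0
4. Dia Box not ((not p3 or p2) or p2), w0
5. not Box not ((not p3 or p2) or p2), w0
6. Box not ((not p3 or p2) or p2), w1
7. not ((not p3 or p2) or p2), w0
8. not (not p3 or p2), w0
9. not p2, w0
Accessibility: w0Rw0, w0Rw1, w1Rw0, w1Rw1
Branch closes: p2 and not p2 both at w0.
Every branch closes (one shown): valid in S5.
S4-tableau for the negation not ((Dia Box not ((not p3 or p2) or p2) implies Box not ((not p3 or p2) or p2)) or not p2):
1. not ((Dia Box not ((not p3 or p2) or p2) implies Box not ((not p3 or p2) or p2)) or not p2), w0
2. not (Dia Box not ((not p3 or p2) or p2) implies Box not ((not p3 or p2) or p2)), w0
3. p2, w0
4. Dia Box not ((not p3 or p2) or p2), w0
5. not Box not ((not p3 or p2) or p2), w0
6. Box not ((not p3 or p2) or p2), w1
7. not ((not p3 or p2) or p2), w1
8. not (not p3 or p2), w1
9. not p2, w1
10. p3, w1
11. (not p3 or p2) or p2, w2
12. p2, w2
Accessibility: w0Rw0, w0Rw1, w0Rw2, w1Rw1, w2Rw2
Complete open branch: countermodel on an S4-frame, so not valid in S4, nor in K, T (the same frame is also a K-frame and a T-frame).

S5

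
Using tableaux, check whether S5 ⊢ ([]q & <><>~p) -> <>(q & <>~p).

Tableau for the negation ~(([]q & <><>~p) -> <>(q & <>~p)):
1. ~(([]q & <><>~p) -> <>(q & <>~p)), 0
2. []q & <><>~p, 0
3. ~<>(q & <>~p), 0
4. []q, 0
5. <><>~p, 0
6. ~(q & <>~p), 0
7. q, 0
8. ~<>~p, 0
9. p, 0
10. <>~p, 1
11. ~(q & <>~p), 1
12. q, 1
13. p, 1
14. ~<>~p, 1
15. ~p, 2
16. ~(q & <>~p), 2
17. q, 2
18. p, 2
Accessibility: 0R0, 0R1, 0R2, 1R0, 1R1, 1R2, 2R0, 2R1, 2R2
Branch closes: p and ~p both at 2.
Every branch of the negation's tableau closes; the branch above is one of them.

Yes, valid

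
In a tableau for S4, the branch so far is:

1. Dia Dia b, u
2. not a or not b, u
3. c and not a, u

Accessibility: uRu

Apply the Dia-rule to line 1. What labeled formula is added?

a fresh world v with uRv, and Dia b at v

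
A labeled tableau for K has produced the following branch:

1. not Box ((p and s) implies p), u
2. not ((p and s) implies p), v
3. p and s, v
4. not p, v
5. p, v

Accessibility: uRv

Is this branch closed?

Both p and not p appear at v.

Closed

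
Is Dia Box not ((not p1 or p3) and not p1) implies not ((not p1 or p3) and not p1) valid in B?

Yes, valid

Tableau for the negation not (Dia Box not ((not p1 or p3) and not p1) implies not ((not p1 or p3) and not p1)):
1. not (Dia Box not ((not p1 or p3) and not p1) implies not ((not p1 or p3) and not p1)), u
2. Dia Box not ((not p1 or p3) and not p1), u   [neg-implies-rule on 1]
3. (not p1 or p3) and not p1, u   [neg-implies-rule on 1]
4. not p1 or p3, u   [and-rule on 3]
5. not p1, u   [and-rule on 3]
6. p3, u   [or-rule on 4 (branches; this branch)]
7. Box not ((not p1 or p3) and not p1), v   [Dia-rule on 2: fresh world v, uRv]
8. not ((not p1 or p3) and not p1), u   [Box-rule on 7 via vRu]
9. not ((not p1 or p3) and not p1), v   [Box-rule on 7 via vRv]
10. not (not p1 or p3), u   [neg-and-rule on 8 (branches; this branch)]
11. p1, u   [neg-or-rule on 10]
12. not p3, u   [neg-or-rule on 10]
Accessibility: uRu, uRv, vRu, vRv
Branch closes: p1 and not p1 both at u.
Every branch of the negation's tableau closes; the branch above is one of them.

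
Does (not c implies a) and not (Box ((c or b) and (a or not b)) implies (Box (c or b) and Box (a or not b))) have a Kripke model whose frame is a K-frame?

Unsatisfiable (every branch closes)

1. (not c implies a) and not (Box ((c or b) and (a or not b)) implies (Box (c or b) and Box (a or not b))), w0
2. not c implies a, w0
3. not (Box ((c or b) and (a or not b)) implies (Box (c or b) and Box (a or not b))), w0
4. Box ((c or b) and (a or not b)), w0
5. not (Box (c or b) and Box (a or not b)), w0
6. a, w0
7. not Box (a or not b), w0
8. not (a or not b), w1
9. not a, w1
10. b, w1
11. (c or b) and (a or not b), w1
12. c or b, w1
13. a or not b, w1
14. not b, w1
Accessibility: w0Rw1
Branch closes: b and not b both at w1.
All branches of the tableau close; one closing branch shown above.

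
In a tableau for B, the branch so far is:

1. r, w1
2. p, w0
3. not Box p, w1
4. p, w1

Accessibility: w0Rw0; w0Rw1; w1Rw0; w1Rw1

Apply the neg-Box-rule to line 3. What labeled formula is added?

a fresh world w2 with w1Rw2, and not p at w2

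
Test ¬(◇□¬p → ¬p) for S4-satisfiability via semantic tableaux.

1. ¬(◇□¬p → ¬p), 0
2. ◇□¬p, 0
3. p, 0
4. □¬p, 1
5. ¬p, 1
Accessibility: 0R0, 0R1, 1R1

Satisfiable (open branch found)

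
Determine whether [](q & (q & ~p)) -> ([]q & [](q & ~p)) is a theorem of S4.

Tableau for the negation ~([](q & (q & ~p)) -> ([]q & [](q & ~p))):
1. ~([](q & (q & ~p)) -> ([]q & [](q & ~p))), w0
2. [](q & (q & ~p)), w0   [~->-rule on 1]
3. ~([]q & [](q & ~p)), w0   [~->-rule on 1]
4. q & (q & ~p), w0   [[]-rule on 2 via w0Rw0]
5. q, w0   [&-rule on 4]
6. q & ~p, w0   [&-rule on 4]
7. ~p, w0   [&-rule on 6]
8. ~[](q & ~p), w0   [~&-rule on 3 (branches; this branch)]
9. ~(q & ~p), w1   [~[]-rule on 8: fresh world w1, w0Rw1]
10. q & (q & ~p), w1   [[]-rule on 2 via w0Rw1]
11. q, w1   [&-rule on 10]
12. q & ~p, w1   [&-rule on 10]
13. ~p, w1   [&-rule on 12]
14. p, w1   [~&-rule on 9 (branches; this branch)]
Accessibility: w0Rw0, w0Rw1, w1Rw1
Branch closes: p and ~p both at w1.
All branches of the negation close; one closing branch shown above.

Yes, valid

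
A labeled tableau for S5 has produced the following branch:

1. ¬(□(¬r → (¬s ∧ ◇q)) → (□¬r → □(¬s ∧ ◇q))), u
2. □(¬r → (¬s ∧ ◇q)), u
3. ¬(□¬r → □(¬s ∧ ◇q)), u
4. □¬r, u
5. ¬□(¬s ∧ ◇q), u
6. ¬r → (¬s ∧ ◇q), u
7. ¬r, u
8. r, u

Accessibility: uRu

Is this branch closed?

Closed

Both r and ¬r appear at u.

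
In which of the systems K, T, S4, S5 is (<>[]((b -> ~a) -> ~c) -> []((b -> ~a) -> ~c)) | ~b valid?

S5

S5-tableau for the negation ~((<>[]((b -> ~a) -> ~c) -> []((b -> ~a) -> ~c)) | ~b):
1. ~((<>[]((b -> ~a) -> ~c) -> []((b -> ~a) -> ~c)) | ~b), w0
2. ~(<>[]((b -> ~a) -> ~c) -> []((b -> ~a) -> ~c)), w0
3. b, w0
4. <>[]((b -> ~a) -> ~c), w0
5. ~[]((b -> ~a) -> ~c), w0
6. []((b -> ~a) -> ~c), w1
7. (b -> ~a) -> ~c, w0
8. (b -> ~a) -> ~c, w1
9. ~(b -> ~a), w0
10. a, w0
11. ~(b -> ~a), w1
12. b, w1
13. a, w1
14. ~((b -> ~a) -> ~c), w2
15. b -> ~a, w2
16. c, w2
17. (b -> ~a) -> ~c, w2
18. ~a, w2
19. ~(b -> ~a), w2
20. b, w2
21. a, w2
Accessibility: w0Rw0, w0Rw1, w0Rw2, w1Rw0, w1Rw1, w1Rw2, w2Rw0, w2Rw1, w2Rw2
Branch closes: a and ~a both at w2.
Every branch closes (one shown): valid in S5.
S4-tableau for the negation ~((<>[]((b -> ~a) -> ~c) -> []((b -> ~a) -> ~c)) | ~b):
1. ~((<>[]((b -> ~a) -> ~c) -> []((b -> ~a) -> ~c)) | ~b), w0
2. ~(<>[]((b -> ~a) -> ~c) -> []((b -> ~a) -> ~c)), w0
3. b, w0
4. <>[]((b -> ~a) -> ~c), w0
5. ~[]((b -> ~a) -> ~c), w0
6. []((b -> ~a) -> ~c), w1
7. (b -> ~a) -> ~c, w1
8. ~c, w1
9. ~((b -> ~a) -> ~c), w2
10. b -> ~a, w2
11. c, w2
12. ~a, w2
Accessibility: w0Rw0, w0Rw1, w0Rw2, w1Rw1, w2Rw2
Complete open branch: countermodel on an S4-frame, so not valid in S4, nor in K, T (the same frame is also a K-frame and a T-frame).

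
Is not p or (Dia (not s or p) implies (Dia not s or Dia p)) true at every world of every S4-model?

Tableau for the negation not (not p or (Dia (not s or p) implies (Dia not s or Dia p))):
1. not (not p or (Dia (not s or p) implies (Dia not s or Dia p))), u
2. p, u
3. not (Dia (not s or p) implies (Dia not s or Dia p)), u
4. Dia (not s or p), u
5. not (Dia not s or Dia p), u
6. not Dia not s, u
7. not Dia p, u
8. s, u
9. not p, u
Accessibility: uRu
Branch closes: p and not p both at u.
Every branch of the negation's tableau closes; the branch above is one of them.

Yes, valid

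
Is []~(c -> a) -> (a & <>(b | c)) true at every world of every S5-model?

Invalid (countermodel exists)

Tableau for the negation ~([]~(c -> a) -> (a & <>(b | c))):
1. ~([]~(c -> a) -> (a & <>(b | c))), w0
2. []~(c -> a), w0   [~->-rule on 1]
3. ~(a & <>(b | c)), w0   [~->-rule on 1]
4. ~(c -> a), w0   [[]-rule on 2 via w0Rw0]
5. c, w0   [~->-rule on 4]
6. ~a, w0   [~->-rule on 4]
Accessibility: w0Rw0
The negation has an open branch (countermodel exists).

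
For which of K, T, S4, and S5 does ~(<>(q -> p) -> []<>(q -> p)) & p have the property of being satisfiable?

S4-tableau for the formula:
1. ~(<>(q -> p) -> []<>(q -> p)) & p, w0
2. ~(<>(q -> p) -> []<>(q -> p)), w0
3. p, w0
4. <>(q -> p), w0
5. ~[]<>(q -> p), w0
6. q -> p, w1
7. p, w1
8. ~<>(q -> p), w2
9. ~(q -> p), w2
10. q, w2
11. ~p, w2
Accessibility: w0Rw0, w0Rw1, w0Rw2, w1Rw1, w2Rw2
Complete open branch: satisfiable in S4, hence also in K, T (this S4-model is also a K-model and a T-model).
S5-tableau for the formula:
1. ~(<>(q -> p) -> []<>(q -> p)) & p, w0
2. ~(<>(q -> p) -> []<>(q -> p)), w0
3. p, w0
4. <>(q -> p), w0
5. ~[]<>(q -> p), w0
6. q -> p, w1
7. p, w1
8. ~<>(q -> p), w2
9. ~(q -> p), w0
10. q, w0
11. ~p, w0
Accessibility: w0Rw0, w0Rw1, w0Rw2, w1Rw0, w1Rw1, w1Rw2, w2Rw0, w2Rw1, w2Rw2
Branch closes: p and ~p both at w0.
Every branch closes (one shown): unsatisfiable in S5.

K, T, S4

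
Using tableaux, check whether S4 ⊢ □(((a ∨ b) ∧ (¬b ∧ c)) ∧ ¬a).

No, not valid

Tableau for the negation ¬□(((a ∨ b) ∧ (¬b ∧ c)) ∧ ¬a):
1. ¬□(((a ∨ b) ∧ (¬b ∧ c)) ∧ ¬a), w0
2. ¬(((a ∨ b) ∧ (¬b ∧ c)) ∧ ¬a), w1
3. a, w1
Accessibility: w0Rw0, w0Rw1, w1Rw1
The negation has an open branch (countermodel exists).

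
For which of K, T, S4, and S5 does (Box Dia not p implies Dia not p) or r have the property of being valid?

T, S4, S5

K-tableau for the negation not ((Box Dia not p implies Dia not p) or r):
1. not ((Box Dia not p implies Dia not p) or r), w0
2. not (Box Dia not p implies Dia not p), w0   [neg-or-rule on 1]
3. not r, w0   [neg-or-rule on 1]
4. Box Dia not p, w0   [neg-implies-rule on 2]
5. not Dia not p, w0   [neg-implies-rule on 2]
Complete open branch: countermodel on a K-frame, so not valid in K.
T-tableau for the negation not ((Box Dia not p implies Dia not p) or r):
1. not ((Box Dia not p implies Dia not p) or r), w0
2. not (Box Dia not p implies Dia not p), w0   [neg-or-rule on 1]
3. not r, w0   [neg-or-rule on 1]
4. Box Dia not p, w0   [neg-implies-rule on 2]
5. not Dia not p, w0   [neg-implies-rule on 2]
6. Dia not p, w0   [Box-rule on 4 via w0Rw0]
7. p, w0   [neg-Dia-rule on 5 via w0Rw0]
8. not p, w1   [Dia-rule on 6: fresh world w1, w0Rw1]
9. Dia not p, w1   [Box-rule on 4 via w0Rw1]
10. p, w1   [neg-Dia-rule on 5 via w0Rw1]
Accessibility: w0Rw0, w0Rw1, w1Rw1
Branch closes: p and not p both at w1.
Every branch closes (one shown): valid in T, hence also in S4, S5 (every theorem of T is a theorem of S4 and S5).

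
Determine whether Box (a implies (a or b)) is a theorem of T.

Valid

Tableau for the negation not Box (a implies (a or b)):
1. not Box (a implies (a or b)), 0
2. not (a implies (a or b)), 1
3. a, 1
4. not (a or b), 1
5. not a, 1
6. not b, 1
Accessibility: 0R0, 0R1, 1R1
Branch closes: a and not a both at 1.
Every branch of the negation's tableau closes; the branch above is one of them.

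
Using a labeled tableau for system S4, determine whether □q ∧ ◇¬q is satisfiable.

1. □q ∧ ◇¬q, u
2. □q, u   [∧-rule on 1]
3. ◇¬q, u   [∧-rule on 1]
4. q, u   [□-rule on 2 via uRu]
5. ¬q, v   [◇-rule on 3: fresh world v, uRv]
6. q, v   [□-rule on 2 via uRv]
Accessibility: uRu, uRv, vRv
Branch closes: q and ¬q both at v.
(One branch shown.) All branches close.

No, unsatisfiable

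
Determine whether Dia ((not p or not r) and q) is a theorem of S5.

Not valid

Tableau for the negation not Dia ((not p or not r) and q):
1. not Dia ((not p or not r) and q), w0
2. not ((not p or not r) and q), w0
3. not q, w0
Accessibility: w0Rw0
The negation has an open branch (countermodel exists).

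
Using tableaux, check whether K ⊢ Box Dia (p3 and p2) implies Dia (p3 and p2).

Tableau for the negation not (Box Dia (p3 and p2) implies Dia (p3 and p2)):
1. not (Box Dia (p3 and p2) implies Dia (p3 and p2)), w0
2. Box Dia (p3 and p2), w0   [neg-implies-rule on 1]
3. not Dia (p3 and p2), w0   [neg-implies-rule on 1]
The negation has an open branch (countermodel exists).

Invalid (countermodel exists)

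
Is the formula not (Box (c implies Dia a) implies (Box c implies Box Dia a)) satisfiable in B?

Unsatisfiable (every branch closes)

1. not (Box (c implies Dia a) implies (Box c implies Box Dia a)), u
2. Box (c implies Dia a), u
3. not (Box c implies Box Dia a), u
4. Box c, u
5. not Box Dia a, u
6. c implies Dia a, u
7. c, u
8. Dia a, u
9. not Dia a, v
10. c implies Dia a, v
11. c, v
12. not a, u
13. not a, v
14. Dia a, v
15. a, w
16. c implies Dia a, w
17. c, w
18. Dia a, w
19. a, x
20. not a, x
Accessibility: uRu, uRv, uRw, vRu, vRv, vRx, wRu, wRw, xRv, xRx
Branch closes: a and not a both at x.
Every branch closes; the branch above is one of them.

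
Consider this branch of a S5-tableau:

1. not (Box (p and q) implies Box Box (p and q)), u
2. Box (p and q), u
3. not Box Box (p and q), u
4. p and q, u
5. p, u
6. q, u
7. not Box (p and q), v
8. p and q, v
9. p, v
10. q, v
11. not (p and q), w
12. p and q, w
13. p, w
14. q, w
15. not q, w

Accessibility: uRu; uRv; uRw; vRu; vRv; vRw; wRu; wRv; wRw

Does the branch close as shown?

Closed

Both q and not q appear at w.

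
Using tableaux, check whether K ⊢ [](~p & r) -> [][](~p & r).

Tableau for the negation ~([](~p & r) -> [][](~p & r)):
1. ~([](~p & r) -> [][](~p & r)), 0
2. [](~p & r), 0   [~->-rule on 1]
3. ~[][](~p & r), 0   [~->-rule on 1]
4. ~[](~p & r), 1   [~[]-rule on 3: fresh world 1, 0R1]
5. ~p & r, 1   [[]-rule on 2 via 0R1]
6. ~p, 1   [&-rule on 5]
7. r, 1   [&-rule on 5]
8. ~(~p & r), 2   [~[]-rule on 4: fresh world 2, 1R2]
9. ~r, 2   [~&-rule on 8 (branches; this branch)]
Accessibility: 0R1, 1R2
The negation has an open branch (countermodel exists).

No, not valid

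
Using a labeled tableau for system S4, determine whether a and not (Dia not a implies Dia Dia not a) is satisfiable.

1. a and not (Dia not a implies Dia Dia not a), u
2. a, u
3. not (Dia not a implies Dia Dia not a), u
4. Dia not a, u
5. not Dia Dia not a, u
6. not Dia not a, u
7. not a, v
8. not Dia not a, v
9. a, v
Accessibility: uRu, uRv, vRv
Branch closes: a and not a both at v.
All branches of the tableau close; one closing branch shown above.

Unsatisfiable (every branch closes)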